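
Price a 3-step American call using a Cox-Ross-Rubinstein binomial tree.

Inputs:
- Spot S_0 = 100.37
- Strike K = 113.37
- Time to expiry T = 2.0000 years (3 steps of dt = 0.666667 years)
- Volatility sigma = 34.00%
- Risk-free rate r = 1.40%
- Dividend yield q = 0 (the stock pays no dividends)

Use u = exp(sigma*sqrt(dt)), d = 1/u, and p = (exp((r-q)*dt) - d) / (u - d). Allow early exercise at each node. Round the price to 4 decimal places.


dt = T/N = 0.666667
u = exp(sigma*sqrt(dt)) = 1.319970; d = 1/u = 0.757593
p = (exp((r-q)*dt) - d) / (u - d) = 0.447714
Discount per step: exp(-r*dt) = 0.990710
Stock lattice S(k, i) with i counting down-moves:
  k=0: S(0,0) = 100.3700
  k=1: S(1,0) = 132.4854; S(1,1) = 76.0396
  k=2: S(2,0) = 174.8767; S(2,1) = 100.3700; S(2,2) = 57.6071
  k=3: S(3,0) = 230.8319; S(3,1) = 132.4854; S(3,2) = 76.0396; S(3,3) = 43.6427
Terminal payoffs V(N, i) = max(S_T - K, 0):
  V(3,0) = 117.461930; V(3,1) = 19.115366; V(3,2) = 0.000000; V(3,3) = 0.000000
Backward induction: V(k, i) = exp(-r*dt) * [p * V(k+1, i) + (1-p) * V(k+1, i+1)]; then take max(V_cont, immediate exercise) for American.
  V(2,0) = exp(-r*dt) * [p*117.461930 + (1-p)*19.115366] = 62.559876; exercise = 61.506679; V(2,0) = max -> 62.559876
  V(2,1) = exp(-r*dt) * [p*19.115366 + (1-p)*0.000000] = 8.478712; exercise = 0.000000; V(2,1) = max -> 8.478712
  V(2,2) = exp(-r*dt) * [p*0.000000 + (1-p)*0.000000] = 0.000000; exercise = 0.000000; V(2,2) = max -> 0.000000
  V(1,0) = exp(-r*dt) * [p*62.559876 + (1-p)*8.478712] = 32.387905; exercise = 19.115366; V(1,0) = max -> 32.387905
  V(1,1) = exp(-r*dt) * [p*8.478712 + (1-p)*0.000000] = 3.760774; exercise = 0.000000; V(1,1) = max -> 3.760774
  V(0,0) = exp(-r*dt) * [p*32.387905 + (1-p)*3.760774] = 16.423538; exercise = 0.000000; V(0,0) = max -> 16.423538

Answer: Price = V(0,0) = 16.4235


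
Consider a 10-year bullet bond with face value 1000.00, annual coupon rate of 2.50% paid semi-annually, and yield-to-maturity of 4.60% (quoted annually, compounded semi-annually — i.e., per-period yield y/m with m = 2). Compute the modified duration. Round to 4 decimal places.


Coupon per period c = face * coupon_rate / m = 12.500000
Periods per year m = 2; per-period yield y/m = 0.023000
Number of cashflows N = 20
Cashflows (t years, CF_t, discount factor 1/(1+y/m)^(m*t), PV):
  t = 0.5000: CF_t = 12.500000, DF = 0.977517, PV = 12.218964
  t = 1.0000: CF_t = 12.500000, DF = 0.955540, PV = 11.944246
  t = 1.5000: CF_t = 12.500000, DF = 0.934056, PV = 11.675705
  t = 2.0000: CF_t = 12.500000, DF = 0.913056, PV = 11.413201
  t = 2.5000: CF_t = 12.500000, DF = 0.892528, PV = 11.156600
  t = 3.0000: CF_t = 12.500000, DF = 0.872461, PV = 10.905767
  t = 3.5000: CF_t = 12.500000, DF = 0.852846, PV = 10.660574
  t = 4.0000: CF_t = 12.500000, DF = 0.833671, PV = 10.420893
  t = 4.5000: CF_t = 12.500000, DF = 0.814928, PV = 10.186601
  t = 5.0000: CF_t = 12.500000, DF = 0.796606, PV = 9.957577
  t = 5.5000: CF_t = 12.500000, DF = 0.778696, PV = 9.733702
  t = 6.0000: CF_t = 12.500000, DF = 0.761189, PV = 9.514860
  t = 6.5000: CF_t = 12.500000, DF = 0.744075, PV = 9.300939
  t = 7.0000: CF_t = 12.500000, DF = 0.727346, PV = 9.091827
  t = 7.5000: CF_t = 12.500000, DF = 0.710993, PV = 8.887416
  t = 8.0000: CF_t = 12.500000, DF = 0.695008, PV = 8.687601
  t = 8.5000: CF_t = 12.500000, DF = 0.679382, PV = 8.492279
  t = 9.0000: CF_t = 12.500000, DF = 0.664108, PV = 8.301348
  t = 9.5000: CF_t = 12.500000, DF = 0.649177, PV = 8.114709
  t = 10.0000: CF_t = 1012.500000, DF = 0.634581, PV = 642.513649
Price P = sum_t PV_t = 833.178457
First compute Macaulay numerator sum_t t * PV_t:
  t * PV_t at t = 0.5000: 6.109482
  t * PV_t at t = 1.0000: 11.944246
  t * PV_t at t = 1.5000: 17.513557
  t * PV_t at t = 2.0000: 22.826403
  t * PV_t at t = 2.5000: 27.891499
  t * PV_t at t = 3.0000: 32.717301
  t * PV_t at t = 3.5000: 37.312008
  t * PV_t at t = 4.0000: 41.683573
  t * PV_t at t = 4.5000: 45.839706
  t * PV_t at t = 5.0000: 49.787885
  t * PV_t at t = 5.5000: 53.535361
  t * PV_t at t = 6.0000: 57.089161
  t * PV_t at t = 6.5000: 60.456101
  t * PV_t at t = 7.0000: 63.642786
  t * PV_t at t = 7.5000: 66.655620
  t * PV_t at t = 8.0000: 69.500809
  t * PV_t at t = 8.5000: 72.184369
  t * PV_t at t = 9.0000: 74.712130
  t * PV_t at t = 9.5000: 77.089739
  t * PV_t at t = 10.0000: 6425.136487
Macaulay duration D = 7313.628221 / 833.178457 = 8.777985
Modified duration = D / (1 + y/m) = 8.777985 / (1 + 0.023000) = 8.580631

Answer: Modified duration = 8.5806


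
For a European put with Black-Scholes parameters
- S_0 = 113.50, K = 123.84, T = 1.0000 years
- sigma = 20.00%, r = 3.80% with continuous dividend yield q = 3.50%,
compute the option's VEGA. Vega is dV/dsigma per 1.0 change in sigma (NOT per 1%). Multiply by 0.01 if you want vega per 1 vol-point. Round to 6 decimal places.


Answer: Vega = 41.527828

Derivation:
d1 = -0.3209378646; d2 = -0.5209378646
phi(d1) = 0.3789166232; exp(-qT) = 0.9656054163; exp(-rT) = 0.9627129409
Vega = S * exp(-qT) * phi(d1) * sqrt(T) = 113.5000 * 0.9656054163 * 0.3789166232 * 1.0000000000 = 41.527828


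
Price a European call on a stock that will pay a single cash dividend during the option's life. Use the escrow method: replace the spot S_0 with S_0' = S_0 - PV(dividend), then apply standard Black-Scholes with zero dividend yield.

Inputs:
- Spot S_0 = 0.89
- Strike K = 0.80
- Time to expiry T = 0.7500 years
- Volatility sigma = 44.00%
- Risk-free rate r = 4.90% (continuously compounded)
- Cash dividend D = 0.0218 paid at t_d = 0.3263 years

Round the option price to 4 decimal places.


Answer: Price = 0.1785

Derivation:
PV(D) = D * exp(-r * t_d) = 0.0218 * 0.98413844 = 0.02145422
S_0' = S_0 - PV(D) = 0.8900 - 0.02145422 = 0.86854578
d1 = (ln(S_0'/K) + (r + sigma^2/2)*T) / (sigma*sqrt(T)) = 0.50271087
d2 = d1 - sigma*sqrt(T) = 0.12165970
exp(-rT) = 0.96391708
N(d1) = 0.69241622; N(d2) = 0.54841573
C = S_0' * N(d1) - K * exp(-rT) * N(d2) = 0.86854578 * 0.69241622 - 0.8000 * 0.96391708 * 0.54841573 = 0.1785


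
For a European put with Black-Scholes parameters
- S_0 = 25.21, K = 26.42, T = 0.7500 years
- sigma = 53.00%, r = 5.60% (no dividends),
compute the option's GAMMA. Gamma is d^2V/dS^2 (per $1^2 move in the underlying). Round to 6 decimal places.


d1 = 0.2188635569; d2 = -0.2401299072
phi(d1) = 0.3895008772; exp(-qT) = 1.0000000000; exp(-rT) = 0.9588697806
Gamma = exp(-qT) * phi(d1) / (S * sigma * sqrt(T)) = 1.0000000000 * 0.3895008772 / (25.2100 * 0.5300 * 0.8660254038) = 0.033661

Answer: Gamma = 0.033661


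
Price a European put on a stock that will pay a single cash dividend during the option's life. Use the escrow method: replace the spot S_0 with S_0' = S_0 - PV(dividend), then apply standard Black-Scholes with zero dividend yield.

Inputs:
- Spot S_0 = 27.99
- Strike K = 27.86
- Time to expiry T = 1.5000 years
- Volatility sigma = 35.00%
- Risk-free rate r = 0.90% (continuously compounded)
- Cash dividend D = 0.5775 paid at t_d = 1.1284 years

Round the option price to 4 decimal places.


Answer: Price = 4.6931

Derivation:
PV(D) = D * exp(-r * t_d) = 0.5775 * 0.98989579 = 0.57166482
S_0' = S_0 - PV(D) = 27.9900 - 0.57166482 = 27.41833518
d1 = (ln(S_0'/K) + (r + sigma^2/2)*T) / (sigma*sqrt(T)) = 0.20854486
d2 = d1 - sigma*sqrt(T) = -0.22011584
exp(-rT) = 0.98659072
N(-d1) = 0.41740178; N(-d2) = 0.58710953
P = K * exp(-rT) * N(-d2) - S_0' * N(-d1) = 27.8600 * 0.98659072 * 0.58710953 - 27.41833518 * 0.41740178 = 4.6931


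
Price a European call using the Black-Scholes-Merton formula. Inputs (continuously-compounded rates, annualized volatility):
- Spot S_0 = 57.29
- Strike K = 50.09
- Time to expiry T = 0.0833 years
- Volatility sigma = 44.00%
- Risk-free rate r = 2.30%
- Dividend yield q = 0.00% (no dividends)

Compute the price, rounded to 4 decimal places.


Answer: Price = 7.7873

Derivation:
d1 = (ln(S/K) + (r - q + 0.5*sigma^2) * T) / (sigma * sqrt(T)) = 1.13616948
d2 = d1 - sigma * sqrt(T) = 1.00917783
exp(-rT) = 0.99808593; exp(-qT) = 1.00000000
C = S_0 * exp(-qT) * N(d1) - K * exp(-rT) * N(d2)
N(d1) = 0.87205718; N(d2) = 0.84355532
C = 57.2900 * 1.00000000 * 0.87205718 - 50.0900 * 0.99808593 * 0.84355532 = 7.7873


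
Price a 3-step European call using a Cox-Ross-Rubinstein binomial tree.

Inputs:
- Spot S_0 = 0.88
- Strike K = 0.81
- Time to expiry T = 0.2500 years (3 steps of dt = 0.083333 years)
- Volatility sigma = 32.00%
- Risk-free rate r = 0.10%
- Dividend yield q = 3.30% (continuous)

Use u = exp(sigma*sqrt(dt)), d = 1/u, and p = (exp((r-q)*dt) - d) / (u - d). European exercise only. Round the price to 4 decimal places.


Answer: Price = V(0,0) = 0.0882

Derivation:
dt = T/N = 0.083333
u = exp(sigma*sqrt(dt)) = 1.096777; d = 1/u = 0.911762
p = (exp((r-q)*dt) - d) / (u - d) = 0.462528
Discount per step: exp(-r*dt) = 0.999917
Stock lattice S(k, i) with i counting down-moves:
  k=0: S(0,0) = 0.8800
  k=1: S(1,0) = 0.9652; S(1,1) = 0.8024
  k=2: S(2,0) = 1.0586; S(2,1) = 0.8800; S(2,2) = 0.7316
  k=3: S(3,0) = 1.1610; S(3,1) = 0.9652; S(3,2) = 0.8024; S(3,3) = 0.6670
Terminal payoffs V(N, i) = max(S_T - K, 0):
  V(3,0) = 0.351015; V(3,1) = 0.155164; V(3,2) = 0.000000; V(3,3) = 0.000000
Backward induction: V(k, i) = exp(-r*dt) * [p * V(k+1, i) + (1-p) * V(k+1, i+1)].
  V(2,0) = exp(-r*dt) * [p*0.351015 + (1-p)*0.155164] = 0.245730
  V(2,1) = exp(-r*dt) * [p*0.155164 + (1-p)*0.000000] = 0.071762
  V(2,2) = exp(-r*dt) * [p*0.000000 + (1-p)*0.000000] = 0.000000
  V(1,0) = exp(-r*dt) * [p*0.245730 + (1-p)*0.071762] = 0.152214
  V(1,1) = exp(-r*dt) * [p*0.071762 + (1-p)*0.000000] = 0.033189
  V(0,0) = exp(-r*dt) * [p*0.152214 + (1-p)*0.033189] = 0.088234


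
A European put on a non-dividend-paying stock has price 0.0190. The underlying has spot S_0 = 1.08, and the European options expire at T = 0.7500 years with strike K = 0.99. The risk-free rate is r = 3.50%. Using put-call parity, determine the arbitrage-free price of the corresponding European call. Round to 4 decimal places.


Answer: Call price = 0.1346

Derivation:
Put-call parity: C - P = S_0 * exp(-qT) - K * exp(-rT).
S_0 * exp(-qT) = 1.0800 * 1.00000000 = 1.08000000
K * exp(-rT) = 0.9900 * 0.97409154 = 0.96435062
C = P + S*exp(-qT) - K*exp(-rT)
C = 0.0190 + 1.08000000 - 0.96435062 = 0.1346


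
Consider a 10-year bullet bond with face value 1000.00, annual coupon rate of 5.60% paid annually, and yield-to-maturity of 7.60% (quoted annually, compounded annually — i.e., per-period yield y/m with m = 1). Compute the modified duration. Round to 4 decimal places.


Coupon per period c = face * coupon_rate / m = 56.000000
Periods per year m = 1; per-period yield y/m = 0.076000
Number of cashflows N = 10
Cashflows (t years, CF_t, discount factor 1/(1+y/m)^(m*t), PV):
  t = 1.0000: CF_t = 56.000000, DF = 0.929368, PV = 52.044610
  t = 2.0000: CF_t = 56.000000, DF = 0.863725, PV = 48.368596
  t = 3.0000: CF_t = 56.000000, DF = 0.802718, PV = 44.952227
  t = 4.0000: CF_t = 56.000000, DF = 0.746021, PV = 41.777163
  t = 5.0000: CF_t = 56.000000, DF = 0.693328, PV = 38.826359
  t = 6.0000: CF_t = 56.000000, DF = 0.644357, PV = 36.083977
  t = 7.0000: CF_t = 56.000000, DF = 0.598845, PV = 33.535295
  t = 8.0000: CF_t = 56.000000, DF = 0.556547, PV = 31.166631
  t = 9.0000: CF_t = 56.000000, DF = 0.517237, PV = 28.965270
  t = 10.0000: CF_t = 1056.000000, DF = 0.480704, PV = 507.622899
Price P = sum_t PV_t = 863.343027
First compute Macaulay numerator sum_t t * PV_t:
  t * PV_t at t = 1.0000: 52.044610
  t * PV_t at t = 2.0000: 96.737193
  t * PV_t at t = 3.0000: 134.856681
  t * PV_t at t = 4.0000: 167.108651
  t * PV_t at t = 5.0000: 194.131797
  t * PV_t at t = 6.0000: 216.503863
  t * PV_t at t = 7.0000: 234.747063
  t * PV_t at t = 8.0000: 249.333046
  t * PV_t at t = 9.0000: 260.687432
  t * PV_t at t = 10.0000: 5076.228989
Macaulay duration D = 6682.379325 / 863.343027 = 7.740121
Modified duration = D / (1 + y/m) = 7.740121 / (1 + 0.076000) = 7.193421

Answer: Modified duration = 7.1934


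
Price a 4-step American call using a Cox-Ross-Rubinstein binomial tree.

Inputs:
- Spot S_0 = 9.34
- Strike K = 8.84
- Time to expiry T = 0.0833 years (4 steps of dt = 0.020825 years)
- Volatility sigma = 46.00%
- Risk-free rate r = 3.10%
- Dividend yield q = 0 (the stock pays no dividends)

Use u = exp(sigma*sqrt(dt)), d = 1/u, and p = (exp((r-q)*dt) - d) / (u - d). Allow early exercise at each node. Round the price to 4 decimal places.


Answer: Price = V(0,0) = 0.8102

Derivation:
dt = T/N = 0.020825
u = exp(sigma*sqrt(dt)) = 1.068635; d = 1/u = 0.935773
p = (exp((r-q)*dt) - d) / (u - d) = 0.488271
Discount per step: exp(-r*dt) = 0.999355
Stock lattice S(k, i) with i counting down-moves:
  k=0: S(0,0) = 9.3400
  k=1: S(1,0) = 9.9810; S(1,1) = 8.7401
  k=2: S(2,0) = 10.6661; S(2,1) = 9.3400; S(2,2) = 8.1788
  k=3: S(3,0) = 11.3982; S(3,1) = 9.9810; S(3,2) = 8.7401; S(3,3) = 7.6535
  k=4: S(4,0) = 12.1805; S(4,1) = 10.6661; S(4,2) = 9.3400; S(4,3) = 8.1788; S(4,4) = 7.1619
Terminal payoffs V(N, i) = max(S_T - K, 0):
  V(4,0) = 3.340475; V(4,1) = 1.826098; V(4,2) = 0.500000; V(4,3) = 0.000000; V(4,4) = 0.000000
Backward induction: V(k, i) = exp(-r*dt) * [p * V(k+1, i) + (1-p) * V(k+1, i+1)]; then take max(V_cont, immediate exercise) for American.
  V(3,0) = exp(-r*dt) * [p*3.340475 + (1-p)*1.826098] = 2.563869; exercise = 2.558164; V(3,0) = max -> 2.563869
  V(3,1) = exp(-r*dt) * [p*1.826098 + (1-p)*0.500000] = 1.146755; exercise = 1.141050; V(3,1) = max -> 1.146755
  V(3,2) = exp(-r*dt) * [p*0.500000 + (1-p)*0.000000] = 0.243978; exercise = 0.000000; V(3,2) = max -> 0.243978
  V(3,3) = exp(-r*dt) * [p*0.000000 + (1-p)*0.000000] = 0.000000; exercise = 0.000000; V(3,3) = max -> 0.000000
  V(2,0) = exp(-r*dt) * [p*2.563869 + (1-p)*1.146755] = 1.837504; exercise = 1.826098; V(2,0) = max -> 1.837504
  V(2,1) = exp(-r*dt) * [p*1.146755 + (1-p)*0.243978] = 0.684336; exercise = 0.500000; V(2,1) = max -> 0.684336
  V(2,2) = exp(-r*dt) * [p*0.243978 + (1-p)*0.000000] = 0.119051; exercise = 0.000000; V(2,2) = max -> 0.119051
  V(1,0) = exp(-r*dt) * [p*1.837504 + (1-p)*0.684336] = 1.246590; exercise = 1.141050; V(1,0) = max -> 1.246590
  V(1,1) = exp(-r*dt) * [p*0.684336 + (1-p)*0.119051] = 0.394808; exercise = 0.000000; V(1,1) = max -> 0.394808
  V(0,0) = exp(-r*dt) * [p*1.246590 + (1-p)*0.394808] = 0.810185; exercise = 0.500000; V(0,0) = max -> 0.810185


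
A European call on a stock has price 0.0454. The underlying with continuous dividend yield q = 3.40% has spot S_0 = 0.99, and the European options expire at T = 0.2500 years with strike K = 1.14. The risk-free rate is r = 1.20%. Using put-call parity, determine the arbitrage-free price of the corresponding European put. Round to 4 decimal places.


Put-call parity: C - P = S_0 * exp(-qT) - K * exp(-rT).
S_0 * exp(-qT) = 0.9900 * 0.99153602 = 0.98162066
K * exp(-rT) = 1.1400 * 0.99700450 = 1.13658512
P = C - S*exp(-qT) + K*exp(-rT)
P = 0.0454 - 0.98162066 + 1.13658512 = 0.2004

Answer: Put price = 0.2004


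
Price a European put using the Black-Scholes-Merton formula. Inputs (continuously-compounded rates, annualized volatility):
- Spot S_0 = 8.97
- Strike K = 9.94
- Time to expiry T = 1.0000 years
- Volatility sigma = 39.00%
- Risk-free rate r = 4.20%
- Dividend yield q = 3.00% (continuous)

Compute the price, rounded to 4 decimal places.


d1 = (ln(S/K) + (r - q + 0.5*sigma^2) * T) / (sigma * sqrt(T)) = -0.03751627
d2 = d1 - sigma * sqrt(T) = -0.42751627
exp(-rT) = 0.95886978; exp(-qT) = 0.97044553
P = K * exp(-rT) * N(-d2) - S_0 * exp(-qT) * N(-d1)
N(-d1) = 0.51496332; N(-d2) = 0.66549833
P = 9.9400 * 0.95886978 * 0.66549833 - 8.9700 * 0.97044553 * 0.51496332 = 1.8603

Answer: Price = 1.8603


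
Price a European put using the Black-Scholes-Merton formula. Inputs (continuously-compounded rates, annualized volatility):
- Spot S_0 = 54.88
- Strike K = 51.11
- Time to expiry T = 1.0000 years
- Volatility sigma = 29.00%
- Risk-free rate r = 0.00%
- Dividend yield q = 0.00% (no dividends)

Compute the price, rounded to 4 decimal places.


d1 = (ln(S/K) + (r - q + 0.5*sigma^2) * T) / (sigma * sqrt(T)) = 0.39040969
d2 = d1 - sigma * sqrt(T) = 0.10040969
exp(-rT) = 1.00000000; exp(-qT) = 1.00000000
P = K * exp(-rT) * N(-d2) - S_0 * exp(-qT) * N(-d1)
N(-d1) = 0.34811681; N(-d2) = 0.46000954
P = 51.1100 * 1.00000000 * 0.46000954 - 54.8800 * 1.00000000 * 0.34811681 = 4.4064

Answer: Price = 4.4064


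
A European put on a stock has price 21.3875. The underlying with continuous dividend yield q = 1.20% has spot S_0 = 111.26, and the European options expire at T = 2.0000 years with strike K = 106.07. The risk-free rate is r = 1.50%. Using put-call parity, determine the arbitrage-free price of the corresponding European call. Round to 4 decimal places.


Answer: Call price = 27.0739

Derivation:
Put-call parity: C - P = S_0 * exp(-qT) - K * exp(-rT).
S_0 * exp(-qT) = 111.2600 * 0.97628571 = 108.62154807
K * exp(-rT) = 106.0700 * 0.97044553 = 102.93515774
C = P + S*exp(-qT) - K*exp(-rT)
C = 21.3875 + 108.62154807 - 102.93515774 = 27.0739


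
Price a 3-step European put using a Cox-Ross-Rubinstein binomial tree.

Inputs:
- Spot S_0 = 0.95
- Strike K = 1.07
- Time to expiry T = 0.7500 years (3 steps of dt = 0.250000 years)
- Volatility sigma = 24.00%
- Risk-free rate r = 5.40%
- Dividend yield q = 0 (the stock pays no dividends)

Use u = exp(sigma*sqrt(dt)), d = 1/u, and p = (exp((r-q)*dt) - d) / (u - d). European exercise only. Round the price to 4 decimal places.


dt = T/N = 0.250000
u = exp(sigma*sqrt(dt)) = 1.127497; d = 1/u = 0.886920
p = (exp((r-q)*dt) - d) / (u - d) = 0.526532
Discount per step: exp(-r*dt) = 0.986591
Stock lattice S(k, i) with i counting down-moves:
  k=0: S(0,0) = 0.9500
  k=1: S(1,0) = 1.0711; S(1,1) = 0.8426
  k=2: S(2,0) = 1.2077; S(2,1) = 0.9500; S(2,2) = 0.7473
  k=3: S(3,0) = 1.3617; S(3,1) = 1.0711; S(3,2) = 0.8426; S(3,3) = 0.6628
Terminal payoffs V(N, i) = max(K - S_T, 0):
  V(3,0) = 0.000000; V(3,1) = 0.000000; V(3,2) = 0.227426; V(3,3) = 0.407207
Backward induction: V(k, i) = exp(-r*dt) * [p * V(k+1, i) + (1-p) * V(k+1, i+1)].
  V(2,0) = exp(-r*dt) * [p*0.000000 + (1-p)*0.000000] = 0.000000
  V(2,1) = exp(-r*dt) * [p*0.000000 + (1-p)*0.227426] = 0.106235
  V(2,2) = exp(-r*dt) * [p*0.227426 + (1-p)*0.407207] = 0.308356
  V(1,0) = exp(-r*dt) * [p*0.000000 + (1-p)*0.106235] = 0.049624
  V(1,1) = exp(-r*dt) * [p*0.106235 + (1-p)*0.308356] = 0.199225
  V(0,0) = exp(-r*dt) * [p*0.049624 + (1-p)*0.199225] = 0.118840

Answer: Price = V(0,0) = 0.1188


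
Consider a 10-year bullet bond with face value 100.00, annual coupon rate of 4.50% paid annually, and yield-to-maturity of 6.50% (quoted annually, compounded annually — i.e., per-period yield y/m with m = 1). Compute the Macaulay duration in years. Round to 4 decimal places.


Answer: Macaulay duration = 8.1048 years

Derivation:
Coupon per period c = face * coupon_rate / m = 4.500000
Periods per year m = 1; per-period yield y/m = 0.065000
Number of cashflows N = 10
Cashflows (t years, CF_t, discount factor 1/(1+y/m)^(m*t), PV):
  t = 1.0000: CF_t = 4.500000, DF = 0.938967, PV = 4.225352
  t = 2.0000: CF_t = 4.500000, DF = 0.881659, PV = 3.967467
  t = 3.0000: CF_t = 4.500000, DF = 0.827849, PV = 3.725321
  t = 4.0000: CF_t = 4.500000, DF = 0.777323, PV = 3.497954
  t = 5.0000: CF_t = 4.500000, DF = 0.729881, PV = 3.284464
  t = 6.0000: CF_t = 4.500000, DF = 0.685334, PV = 3.084004
  t = 7.0000: CF_t = 4.500000, DF = 0.643506, PV = 2.895778
  t = 8.0000: CF_t = 4.500000, DF = 0.604231, PV = 2.719040
  t = 9.0000: CF_t = 4.500000, DF = 0.567353, PV = 2.553090
  t = 10.0000: CF_t = 104.500000, DF = 0.532726, PV = 55.669871
Price P = sum_t PV_t = 85.622340
Macaulay numerator sum_t t * PV_t:
  t * PV_t at t = 1.0000: 4.225352
  t * PV_t at t = 2.0000: 7.934934
  t * PV_t at t = 3.0000: 11.175963
  t * PV_t at t = 4.0000: 13.991816
  t * PV_t at t = 5.0000: 16.422319
  t * PV_t at t = 6.0000: 18.504021
  t * PV_t at t = 7.0000: 20.270446
  t * PV_t at t = 8.0000: 21.752323
  t * PV_t at t = 9.0000: 22.977806
  t * PV_t at t = 10.0000: 556.698707
Macaulay duration D = (sum_t t * PV_t) / P = 693.953685 / 85.622340 = 8.104820


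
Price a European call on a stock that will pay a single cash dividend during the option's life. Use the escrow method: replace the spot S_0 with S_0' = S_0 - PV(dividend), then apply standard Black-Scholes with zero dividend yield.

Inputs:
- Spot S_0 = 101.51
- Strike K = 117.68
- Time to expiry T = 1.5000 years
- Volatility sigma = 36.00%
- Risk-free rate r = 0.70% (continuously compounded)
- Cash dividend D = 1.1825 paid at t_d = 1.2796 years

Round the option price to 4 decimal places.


Answer: Price = 11.9056

Derivation:
PV(D) = D * exp(-r * t_d) = 1.1825 * 0.99108280 = 1.17195541
S_0' = S_0 - PV(D) = 101.5100 - 1.17195541 = 100.33804459
d1 = (ln(S_0'/K) + (r + sigma^2/2)*T) / (sigma*sqrt(T)) = -0.11731274
d2 = d1 - sigma*sqrt(T) = -0.55822090
exp(-rT) = 0.98955493
N(d1) = 0.45330611; N(d2) = 0.28834678
C = S_0' * N(d1) - K * exp(-rT) * N(d2) = 100.33804459 * 0.45330611 - 117.6800 * 0.98955493 * 0.28834678 = 11.9056


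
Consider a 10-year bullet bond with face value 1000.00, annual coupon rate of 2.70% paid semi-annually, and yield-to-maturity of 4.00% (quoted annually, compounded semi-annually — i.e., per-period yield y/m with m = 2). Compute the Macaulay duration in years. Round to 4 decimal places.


Coupon per period c = face * coupon_rate / m = 13.500000
Periods per year m = 2; per-period yield y/m = 0.020000
Number of cashflows N = 20
Cashflows (t years, CF_t, discount factor 1/(1+y/m)^(m*t), PV):
  t = 0.5000: CF_t = 13.500000, DF = 0.980392, PV = 13.235294
  t = 1.0000: CF_t = 13.500000, DF = 0.961169, PV = 12.975779
  t = 1.5000: CF_t = 13.500000, DF = 0.942322, PV = 12.721352
  t = 2.0000: CF_t = 13.500000, DF = 0.923845, PV = 12.471913
  t = 2.5000: CF_t = 13.500000, DF = 0.905731, PV = 12.227366
  t = 3.0000: CF_t = 13.500000, DF = 0.887971, PV = 11.987614
  t = 3.5000: CF_t = 13.500000, DF = 0.870560, PV = 11.752562
  t = 4.0000: CF_t = 13.500000, DF = 0.853490, PV = 11.522120
  t = 4.5000: CF_t = 13.500000, DF = 0.836755, PV = 11.296196
  t = 5.0000: CF_t = 13.500000, DF = 0.820348, PV = 11.074702
  t = 5.5000: CF_t = 13.500000, DF = 0.804263, PV = 10.857551
  t = 6.0000: CF_t = 13.500000, DF = 0.788493, PV = 10.644658
  t = 6.5000: CF_t = 13.500000, DF = 0.773033, PV = 10.435939
  t = 7.0000: CF_t = 13.500000, DF = 0.757875, PV = 10.231313
  t = 7.5000: CF_t = 13.500000, DF = 0.743015, PV = 10.030699
  t = 8.0000: CF_t = 13.500000, DF = 0.728446, PV = 9.834018
  t = 8.5000: CF_t = 13.500000, DF = 0.714163, PV = 9.641195
  t = 9.0000: CF_t = 13.500000, DF = 0.700159, PV = 9.452152
  t = 9.5000: CF_t = 13.500000, DF = 0.686431, PV = 9.266815
  t = 10.0000: CF_t = 1013.500000, DF = 0.672971, PV = 682.056446
Price P = sum_t PV_t = 893.715683
Macaulay numerator sum_t t * PV_t:
  t * PV_t at t = 0.5000: 6.617647
  t * PV_t at t = 1.0000: 12.975779
  t * PV_t at t = 1.5000: 19.082027
  t * PV_t at t = 2.0000: 24.943827
  t * PV_t at t = 2.5000: 30.568415
  t * PV_t at t = 3.0000: 35.962841
  t * PV_t at t = 3.5000: 41.133968
  t * PV_t at t = 4.0000: 46.088480
  t * PV_t at t = 4.5000: 50.832882
  t * PV_t at t = 5.0000: 55.373510
  t * PV_t at t = 5.5000: 59.716531
  t * PV_t at t = 6.0000: 63.867947
  t * PV_t at t = 6.5000: 67.833604
  t * PV_t at t = 7.0000: 71.619190
  t * PV_t at t = 7.5000: 75.230241
  t * PV_t at t = 8.0000: 78.672148
  t * PV_t at t = 8.5000: 81.950154
  t * PV_t at t = 9.0000: 85.069364
  t * PV_t at t = 9.5000: 88.034745
  t * PV_t at t = 10.0000: 6820.564461
Macaulay duration D = (sum_t t * PV_t) / P = 7816.137761 / 893.715683 = 8.745665

Answer: Macaulay duration = 8.7457 years


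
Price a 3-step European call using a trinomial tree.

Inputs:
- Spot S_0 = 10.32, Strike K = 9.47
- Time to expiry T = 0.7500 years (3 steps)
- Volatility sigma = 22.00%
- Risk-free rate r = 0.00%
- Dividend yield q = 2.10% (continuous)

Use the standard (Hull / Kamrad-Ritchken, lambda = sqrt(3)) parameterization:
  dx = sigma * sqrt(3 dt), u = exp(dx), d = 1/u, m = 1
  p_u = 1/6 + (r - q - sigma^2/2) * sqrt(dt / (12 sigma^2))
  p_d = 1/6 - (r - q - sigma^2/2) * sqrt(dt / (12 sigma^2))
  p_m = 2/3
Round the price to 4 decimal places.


Answer: Price = V(0,0) = 1.1619

Derivation:
dt = T/N = 0.250000; dx = sigma*sqrt(3*dt) = 0.190526
u = exp(dx) = 1.209885; d = 1/u = 0.826525
p_u = 0.137012, p_m = 0.666667, p_d = 0.196321
Discount per step: exp(-r*dt) = 1.000000
Stock lattice S(k, j) with j the centered position index:
  k=0: S(0,+0) = 10.3200
  k=1: S(1,-1) = 8.5297; S(1,+0) = 10.3200; S(1,+1) = 12.4860
  k=2: S(2,-2) = 7.0500; S(2,-1) = 8.5297; S(2,+0) = 10.3200; S(2,+1) = 12.4860; S(2,+2) = 15.1066
  k=3: S(3,-3) = 5.8270; S(3,-2) = 7.0500; S(3,-1) = 8.5297; S(3,+0) = 10.3200; S(3,+1) = 12.4860; S(3,+2) = 15.1066; S(3,+3) = 18.2773
Terminal payoffs V(N, j) = max(S_T - K, 0):
  V(3,-3) = 0.000000; V(3,-2) = 0.000000; V(3,-1) = 0.000000; V(3,+0) = 0.850000; V(3,+1) = 3.016017; V(3,+2) = 5.636648; V(3,+3) = 8.807312
Backward induction: V(k, j) = exp(-r*dt) * [p_u * V(k+1, j+1) + p_m * V(k+1, j) + p_d * V(k+1, j-1)]
  V(2,-2) = exp(-r*dt) * [p_u*0.000000 + p_m*0.000000 + p_d*0.000000] = 0.000000
  V(2,-1) = exp(-r*dt) * [p_u*0.850000 + p_m*0.000000 + p_d*0.000000] = 0.116460
  V(2,+0) = exp(-r*dt) * [p_u*3.016017 + p_m*0.850000 + p_d*0.000000] = 0.979897
  V(2,+1) = exp(-r*dt) * [p_u*5.636648 + p_m*3.016017 + p_d*0.850000] = 2.949839
  V(2,+2) = exp(-r*dt) * [p_u*8.807312 + p_m*5.636648 + p_d*3.016017] = 5.556581
  V(1,-1) = exp(-r*dt) * [p_u*0.979897 + p_m*0.116460 + p_d*0.000000] = 0.211898
  V(1,+0) = exp(-r*dt) * [p_u*2.949839 + p_m*0.979897 + p_d*0.116460] = 1.080291
  V(1,+1) = exp(-r*dt) * [p_u*5.556581 + p_m*2.949839 + p_d*0.979897] = 2.920251
  V(0,+0) = exp(-r*dt) * [p_u*2.920251 + p_m*1.080291 + p_d*0.211898] = 1.161903


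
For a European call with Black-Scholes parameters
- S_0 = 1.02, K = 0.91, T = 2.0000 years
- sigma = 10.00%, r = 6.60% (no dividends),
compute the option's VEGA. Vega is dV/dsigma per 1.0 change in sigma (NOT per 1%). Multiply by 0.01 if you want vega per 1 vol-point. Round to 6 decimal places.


Answer: Vega = 0.111647

Derivation:
d1 = 1.8109945597; d2 = 1.6695732034
phi(d1) = 0.0773983992; exp(-qT) = 1.0000000000; exp(-rT) = 0.8763409951
Vega = S * exp(-qT) * phi(d1) * sqrt(T) = 1.0200 * 1.0000000000 * 0.0773983992 * 1.4142135624 = 0.111647


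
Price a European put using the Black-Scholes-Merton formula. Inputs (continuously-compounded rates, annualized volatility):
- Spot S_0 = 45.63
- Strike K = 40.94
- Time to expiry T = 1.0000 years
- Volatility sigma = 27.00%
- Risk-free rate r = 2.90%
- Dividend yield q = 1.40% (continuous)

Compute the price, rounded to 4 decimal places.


d1 = (ln(S/K) + (r - q + 0.5*sigma^2) * T) / (sigma * sqrt(T)) = 0.59225117
d2 = d1 - sigma * sqrt(T) = 0.32225117
exp(-rT) = 0.97141646; exp(-qT) = 0.98609754
P = K * exp(-rT) * N(-d2) - S_0 * exp(-qT) * N(-d1)
N(-d1) = 0.27684121; N(-d2) = 0.37363121
P = 40.9400 * 0.97141646 * 0.37363121 - 45.6300 * 0.98609754 * 0.27684121 = 2.4026

Answer: Price = 2.4026


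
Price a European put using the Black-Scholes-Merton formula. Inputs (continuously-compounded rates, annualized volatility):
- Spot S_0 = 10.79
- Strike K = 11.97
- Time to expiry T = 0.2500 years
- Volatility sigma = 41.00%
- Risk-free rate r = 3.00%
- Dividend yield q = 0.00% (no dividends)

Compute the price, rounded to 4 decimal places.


d1 = (ln(S/K) + (r - q + 0.5*sigma^2) * T) / (sigma * sqrt(T)) = -0.36717678
d2 = d1 - sigma * sqrt(T) = -0.57217678
exp(-rT) = 0.99252805; exp(-qT) = 1.00000000
P = K * exp(-rT) * N(-d2) - S_0 * exp(-qT) * N(-d1)
N(-d1) = 0.64325642; N(-d2) = 0.71639889
P = 11.9700 * 0.99252805 * 0.71639889 - 10.7900 * 1.00000000 * 0.64325642 = 1.5705

Answer: Price = 1.5705


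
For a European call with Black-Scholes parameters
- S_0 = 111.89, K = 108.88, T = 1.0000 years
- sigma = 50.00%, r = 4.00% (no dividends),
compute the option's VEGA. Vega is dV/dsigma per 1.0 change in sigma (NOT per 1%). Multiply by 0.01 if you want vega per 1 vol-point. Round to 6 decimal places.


Answer: Vega = 41.456401

Derivation:
d1 = 0.3845397750; d2 = -0.1154602250
phi(d1) = 0.3705103303; exp(-qT) = 1.0000000000; exp(-rT) = 0.9607894392
Vega = S * exp(-qT) * phi(d1) * sqrt(T) = 111.8900 * 1.0000000000 * 0.3705103303 * 1.0000000000 = 41.456401


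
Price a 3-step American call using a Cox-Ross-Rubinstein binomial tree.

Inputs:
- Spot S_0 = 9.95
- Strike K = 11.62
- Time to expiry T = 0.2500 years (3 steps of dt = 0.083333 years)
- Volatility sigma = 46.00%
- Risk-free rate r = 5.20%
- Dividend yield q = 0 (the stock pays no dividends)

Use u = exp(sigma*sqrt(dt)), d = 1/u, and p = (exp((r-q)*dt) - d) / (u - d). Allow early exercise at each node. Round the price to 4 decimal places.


Answer: Price = V(0,0) = 0.3562

Derivation:
dt = T/N = 0.083333
u = exp(sigma*sqrt(dt)) = 1.142011; d = 1/u = 0.875648
p = (exp((r-q)*dt) - d) / (u - d) = 0.483155
Discount per step: exp(-r*dt) = 0.995676
Stock lattice S(k, i) with i counting down-moves:
  k=0: S(0,0) = 9.9500
  k=1: S(1,0) = 11.3630; S(1,1) = 8.7127
  k=2: S(2,0) = 12.9767; S(2,1) = 9.9500; S(2,2) = 7.6293
  k=3: S(3,0) = 14.8195; S(3,1) = 11.3630; S(3,2) = 8.7127; S(3,3) = 6.6806
Terminal payoffs V(N, i) = max(S_T - K, 0):
  V(3,0) = 3.199505; V(3,1) = 0.000000; V(3,2) = 0.000000; V(3,3) = 0.000000
Backward induction: V(k, i) = exp(-r*dt) * [p * V(k+1, i) + (1-p) * V(k+1, i+1)]; then take max(V_cont, immediate exercise) for American.
  V(2,0) = exp(-r*dt) * [p*3.199505 + (1-p)*0.000000] = 1.539173; exercise = 1.356677; V(2,0) = max -> 1.539173
  V(2,1) = exp(-r*dt) * [p*0.000000 + (1-p)*0.000000] = 0.000000; exercise = 0.000000; V(2,1) = max -> 0.000000
  V(2,2) = exp(-r*dt) * [p*0.000000 + (1-p)*0.000000] = 0.000000; exercise = 0.000000; V(2,2) = max -> 0.000000
  V(1,0) = exp(-r*dt) * [p*1.539173 + (1-p)*0.000000] = 0.740443; exercise = 0.000000; V(1,0) = max -> 0.740443
  V(1,1) = exp(-r*dt) * [p*0.000000 + (1-p)*0.000000] = 0.000000; exercise = 0.000000; V(1,1) = max -> 0.000000
  V(0,0) = exp(-r*dt) * [p*0.740443 + (1-p)*0.000000] = 0.356202; exercise = 0.000000; V(0,0) = max -> 0.356202


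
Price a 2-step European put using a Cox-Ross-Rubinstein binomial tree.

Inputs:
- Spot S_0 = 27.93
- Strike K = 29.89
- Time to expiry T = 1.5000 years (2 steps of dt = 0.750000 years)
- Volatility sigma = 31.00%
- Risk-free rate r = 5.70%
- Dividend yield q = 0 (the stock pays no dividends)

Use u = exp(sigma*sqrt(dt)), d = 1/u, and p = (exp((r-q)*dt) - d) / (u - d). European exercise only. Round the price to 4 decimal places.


Answer: Price = V(0,0) = 3.8443

Derivation:
dt = T/N = 0.750000
u = exp(sigma*sqrt(dt)) = 1.307959; d = 1/u = 0.764550
p = (exp((r-q)*dt) - d) / (u - d) = 0.513659
Discount per step: exp(-r*dt) = 0.958151
Stock lattice S(k, i) with i counting down-moves:
  k=0: S(0,0) = 27.9300
  k=1: S(1,0) = 36.5313; S(1,1) = 21.3539
  k=2: S(2,0) = 47.7814; S(2,1) = 27.9300; S(2,2) = 16.3261
Terminal payoffs V(N, i) = max(K - S_T, 0):
  V(2,0) = 0.000000; V(2,1) = 1.960000; V(2,2) = 13.563891
Backward induction: V(k, i) = exp(-r*dt) * [p * V(k+1, i) + (1-p) * V(k+1, i+1)].
  V(1,0) = exp(-r*dt) * [p*0.000000 + (1-p)*1.960000] = 0.913336
  V(1,1) = exp(-r*dt) * [p*1.960000 + (1-p)*13.563891] = 7.285249
  V(0,0) = exp(-r*dt) * [p*0.913336 + (1-p)*7.285249] = 3.844349


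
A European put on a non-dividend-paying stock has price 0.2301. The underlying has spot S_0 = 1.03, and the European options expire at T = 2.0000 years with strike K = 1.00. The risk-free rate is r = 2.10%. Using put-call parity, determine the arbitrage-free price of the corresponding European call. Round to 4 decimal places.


Answer: Call price = 0.3012

Derivation:
Put-call parity: C - P = S_0 * exp(-qT) - K * exp(-rT).
S_0 * exp(-qT) = 1.0300 * 1.00000000 = 1.03000000
K * exp(-rT) = 1.0000 * 0.95886978 = 0.95886978
C = P + S*exp(-qT) - K*exp(-rT)
C = 0.2301 + 1.03000000 - 0.95886978 = 0.3012


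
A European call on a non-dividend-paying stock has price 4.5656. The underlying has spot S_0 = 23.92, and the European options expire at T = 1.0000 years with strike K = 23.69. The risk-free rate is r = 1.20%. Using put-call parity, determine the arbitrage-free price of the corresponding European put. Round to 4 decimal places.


Answer: Put price = 4.0530

Derivation:
Put-call parity: C - P = S_0 * exp(-qT) - K * exp(-rT).
S_0 * exp(-qT) = 23.9200 * 1.00000000 = 23.92000000
K * exp(-rT) = 23.6900 * 0.98807171 = 23.40741888
P = C - S*exp(-qT) + K*exp(-rT)
P = 4.5656 - 23.92000000 + 23.40741888 = 4.0530


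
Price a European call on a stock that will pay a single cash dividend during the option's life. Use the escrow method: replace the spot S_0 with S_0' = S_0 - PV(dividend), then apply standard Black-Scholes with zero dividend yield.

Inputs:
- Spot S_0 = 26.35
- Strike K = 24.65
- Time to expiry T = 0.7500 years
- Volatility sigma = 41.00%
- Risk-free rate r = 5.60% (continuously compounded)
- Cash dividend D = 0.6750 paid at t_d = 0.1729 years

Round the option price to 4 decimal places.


PV(D) = D * exp(-r * t_d) = 0.6750 * 0.99036432 = 0.66849592
S_0' = S_0 - PV(D) = 26.3500 - 0.66849592 = 25.68150408
d1 = (ln(S_0'/K) + (r + sigma^2/2)*T) / (sigma*sqrt(T)) = 0.41127517
d2 = d1 - sigma*sqrt(T) = 0.05620476
exp(-rT) = 0.95886978
N(d1) = 0.65956461; N(d2) = 0.52241065
C = S_0' * N(d1) - K * exp(-rT) * N(d2) = 25.68150408 * 0.65956461 - 24.6500 * 0.95886978 * 0.52241065 = 4.5908

Answer: Price = 4.5908


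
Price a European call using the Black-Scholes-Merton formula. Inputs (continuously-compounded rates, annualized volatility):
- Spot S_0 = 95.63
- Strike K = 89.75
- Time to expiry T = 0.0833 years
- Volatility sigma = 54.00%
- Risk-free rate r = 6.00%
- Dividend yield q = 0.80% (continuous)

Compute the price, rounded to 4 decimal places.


Answer: Price = 9.4067

Derivation:
d1 = (ln(S/K) + (r - q + 0.5*sigma^2) * T) / (sigma * sqrt(T)) = 0.51288772
d2 = d1 - sigma * sqrt(T) = 0.35703433
exp(-rT) = 0.99501447; exp(-qT) = 0.99933382
C = S_0 * exp(-qT) * N(d1) - K * exp(-rT) * N(d2)
N(d1) = 0.69598507; N(d2) = 0.63946695
C = 95.6300 * 0.99933382 * 0.69598507 - 89.7500 * 0.99501447 * 0.63946695 = 9.4067


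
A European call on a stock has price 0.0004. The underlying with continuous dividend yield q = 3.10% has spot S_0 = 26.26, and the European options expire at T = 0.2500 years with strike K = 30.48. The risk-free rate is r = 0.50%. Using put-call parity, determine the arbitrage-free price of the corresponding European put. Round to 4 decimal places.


Put-call parity: C - P = S_0 * exp(-qT) - K * exp(-rT).
S_0 * exp(-qT) = 26.2600 * 0.99227995 = 26.05727159
K * exp(-rT) = 30.4800 * 0.99875078 = 30.44192380
P = C - S*exp(-qT) + K*exp(-rT)
P = 0.0004 - 26.05727159 + 30.44192380 = 4.3851

Answer: Put price = 4.3851


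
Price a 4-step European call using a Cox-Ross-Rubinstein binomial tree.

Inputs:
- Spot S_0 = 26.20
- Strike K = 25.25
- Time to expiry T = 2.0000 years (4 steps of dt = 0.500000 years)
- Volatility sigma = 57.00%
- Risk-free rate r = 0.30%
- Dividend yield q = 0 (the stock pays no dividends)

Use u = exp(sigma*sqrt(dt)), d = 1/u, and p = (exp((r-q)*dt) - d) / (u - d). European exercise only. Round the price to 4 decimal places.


dt = T/N = 0.500000
u = exp(sigma*sqrt(dt)) = 1.496383; d = 1/u = 0.668278
p = (exp((r-q)*dt) - d) / (u - d) = 0.402392
Discount per step: exp(-r*dt) = 0.998501
Stock lattice S(k, i) with i counting down-moves:
  k=0: S(0,0) = 26.2000
  k=1: S(1,0) = 39.2052; S(1,1) = 17.5089
  k=2: S(2,0) = 58.6660; S(2,1) = 26.2000; S(2,2) = 11.7008
  k=3: S(3,0) = 87.7869; S(3,1) = 39.2052; S(3,2) = 17.5089; S(3,3) = 7.8194
  k=4: S(4,0) = 131.3628; S(4,1) = 58.6660; S(4,2) = 26.2000; S(4,3) = 11.7008; S(4,4) = 5.2255
Terminal payoffs V(N, i) = max(S_T - K, 0):
  V(4,0) = 106.112788; V(4,1) = 33.416047; V(4,2) = 0.950000; V(4,3) = 0.000000; V(4,4) = 0.000000
Backward induction: V(k, i) = exp(-r*dt) * [p * V(k+1, i) + (1-p) * V(k+1, i+1)].
  V(3,0) = exp(-r*dt) * [p*106.112788 + (1-p)*33.416047] = 62.574722
  V(3,1) = exp(-r*dt) * [p*33.416047 + (1-p)*0.950000] = 13.993081
  V(3,2) = exp(-r*dt) * [p*0.950000 + (1-p)*0.000000] = 0.381700
  V(3,3) = exp(-r*dt) * [p*0.000000 + (1-p)*0.000000] = 0.000000
  V(2,0) = exp(-r*dt) * [p*62.574722 + (1-p)*13.993081] = 33.491683
  V(2,1) = exp(-r*dt) * [p*13.993081 + (1-p)*0.381700] = 5.850033
  V(2,2) = exp(-r*dt) * [p*0.381700 + (1-p)*0.000000] = 0.153363
  V(1,0) = exp(-r*dt) * [p*33.491683 + (1-p)*5.850033] = 16.947380
  V(1,1) = exp(-r*dt) * [p*5.850033 + (1-p)*0.153363] = 2.441993
  V(0,0) = exp(-r*dt) * [p*16.947380 + (1-p)*2.441993] = 8.266440

Answer: Price = V(0,0) = 8.2664


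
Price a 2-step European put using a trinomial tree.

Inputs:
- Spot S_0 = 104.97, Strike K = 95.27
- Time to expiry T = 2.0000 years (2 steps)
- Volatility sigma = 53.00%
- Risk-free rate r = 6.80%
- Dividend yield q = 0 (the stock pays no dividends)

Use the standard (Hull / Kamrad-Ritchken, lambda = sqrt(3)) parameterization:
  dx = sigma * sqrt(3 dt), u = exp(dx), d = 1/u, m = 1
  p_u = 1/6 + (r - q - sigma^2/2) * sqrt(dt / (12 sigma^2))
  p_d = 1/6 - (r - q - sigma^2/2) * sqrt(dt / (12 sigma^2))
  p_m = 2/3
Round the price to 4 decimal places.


dt = T/N = 1.000000; dx = sigma*sqrt(3*dt) = 0.917987
u = exp(dx) = 2.504244; d = 1/u = 0.399322
p_u = 0.127205, p_m = 0.666667, p_d = 0.206128
Discount per step: exp(-r*dt) = 0.934260
Stock lattice S(k, j) with j the centered position index:
  k=0: S(0,+0) = 104.9700
  k=1: S(1,-1) = 41.9168; S(1,+0) = 104.9700; S(1,+1) = 262.8705
  k=2: S(2,-2) = 16.7383; S(2,-1) = 41.9168; S(2,+0) = 104.9700; S(2,+1) = 262.8705; S(2,+2) = 658.2919
Terminal payoffs V(N, j) = max(K - S_T, 0):
  V(2,-2) = 78.531679; V(2,-1) = 53.353160; V(2,+0) = 0.000000; V(2,+1) = 0.000000; V(2,+2) = 0.000000
Backward induction: V(k, j) = exp(-r*dt) * [p_u * V(k+1, j+1) + p_m * V(k+1, j) + p_d * V(k+1, j-1)]
  V(1,-1) = exp(-r*dt) * [p_u*0.000000 + p_m*53.353160 + p_d*78.531679] = 48.353914
  V(1,+0) = exp(-r*dt) * [p_u*0.000000 + p_m*0.000000 + p_d*53.353160] = 10.274605
  V(1,+1) = exp(-r*dt) * [p_u*0.000000 + p_m*0.000000 + p_d*0.000000] = 0.000000
  V(0,+0) = exp(-r*dt) * [p_u*0.000000 + p_m*10.274605 + p_d*48.353914] = 15.711302

Answer: Price = V(0,0) = 15.7113


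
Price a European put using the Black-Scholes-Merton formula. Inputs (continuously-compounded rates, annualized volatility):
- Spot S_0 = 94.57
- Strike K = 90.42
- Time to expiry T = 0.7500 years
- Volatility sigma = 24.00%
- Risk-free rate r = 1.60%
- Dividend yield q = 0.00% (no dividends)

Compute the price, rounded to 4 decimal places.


d1 = (ln(S/K) + (r - q + 0.5*sigma^2) * T) / (sigma * sqrt(T)) = 0.37756215
d2 = d1 - sigma * sqrt(T) = 0.16971605
exp(-rT) = 0.98807171; exp(-qT) = 1.00000000
P = K * exp(-rT) * N(-d2) - S_0 * exp(-qT) * N(-d1)
N(-d1) = 0.35287794; N(-d2) = 0.43261672
P = 90.4200 * 0.98807171 * 0.43261672 - 94.5700 * 1.00000000 * 0.35287794 = 5.2789

Answer: Price = 5.2789


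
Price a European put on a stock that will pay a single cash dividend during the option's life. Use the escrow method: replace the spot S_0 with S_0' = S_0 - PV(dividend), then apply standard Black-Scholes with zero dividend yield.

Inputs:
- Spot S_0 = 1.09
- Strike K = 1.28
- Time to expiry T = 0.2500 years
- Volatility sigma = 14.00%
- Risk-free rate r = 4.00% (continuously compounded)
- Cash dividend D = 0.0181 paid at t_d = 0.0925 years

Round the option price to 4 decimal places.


Answer: Price = 0.1955

Derivation:
PV(D) = D * exp(-r * t_d) = 0.0181 * 0.99630684 = 0.01803315
S_0' = S_0 - PV(D) = 1.0900 - 0.01803315 = 1.07196685
d1 = (ln(S_0'/K) + (r + sigma^2/2)*T) / (sigma*sqrt(T)) = -2.35592775
d2 = d1 - sigma*sqrt(T) = -2.42592775
exp(-rT) = 0.99004983
N(-d1) = 0.99076174; N(-d2) = 0.99236535
P = K * exp(-rT) * N(-d2) - S_0' * N(-d1) = 1.2800 * 0.99004983 * 0.99236535 - 1.07196685 * 0.99076174 = 0.1955


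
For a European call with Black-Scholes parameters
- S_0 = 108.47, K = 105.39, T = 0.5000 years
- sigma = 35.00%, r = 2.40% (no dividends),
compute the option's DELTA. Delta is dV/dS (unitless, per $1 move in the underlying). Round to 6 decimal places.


d1 = 0.2886243493; d2 = 0.0411369759
phi(d1) = 0.3826668389; exp(-qT) = 1.0000000000; exp(-rT) = 0.9880717129
N(d1) = 0.6135655699
Delta = exp(-qT) * N(d1) = 1.0000000000 * 0.6135655699 = 0.613566

Answer: Delta = 0.613566
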